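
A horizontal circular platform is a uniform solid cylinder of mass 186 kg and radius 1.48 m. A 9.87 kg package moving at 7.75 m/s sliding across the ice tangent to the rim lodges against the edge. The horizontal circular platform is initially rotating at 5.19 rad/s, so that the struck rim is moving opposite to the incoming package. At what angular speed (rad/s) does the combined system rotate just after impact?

About the central axle the impulsive forces during the collision are internal, so angular momentum about that axis is conserved.
I_p = ½(186)(1.48)² = 203.7 kg·m². Taking the sense of the package's angular momentum as positive, L_{package} = m v R = (9.87)(7.75)(1.48) = 113.2 kg·m²/s.
L_i = −I_p ω_p + m v R = −(203.7)(5.19) + 113.2 = -944.0 kg·m²/s.
After sticking, I_f = I_p + m R² = 203.7 + (9.87)(1.48)² = 225.3 kg·m².
ω_f = L_i / I_f = -944.0 / 225.3 = -4.190 rad/s.

|ω_f| ≈ 4.19 rad/s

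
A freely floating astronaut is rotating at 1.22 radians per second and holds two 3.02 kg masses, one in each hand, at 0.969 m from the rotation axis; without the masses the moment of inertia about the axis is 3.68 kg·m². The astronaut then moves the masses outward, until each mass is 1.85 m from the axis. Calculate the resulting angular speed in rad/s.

Angular momentum about the spin axis is conserved since the torque about it is zero.
I₁ = 3.68 + 2(3.02)(0.969)² = 9.351 kg·m²; I₂ = 3.68 + 2(3.02)(1.85)² = 24.35 kg·m².
ω₂ = I₁ω₁ / I₂ = (9.351)(1.22 rad/s) / (24.35) = 0.4685 rad/s.

ω₂ ≈ 0.468 rad/s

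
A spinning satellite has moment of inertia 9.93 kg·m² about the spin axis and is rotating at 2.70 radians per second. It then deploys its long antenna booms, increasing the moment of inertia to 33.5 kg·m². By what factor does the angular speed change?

ω₂/ω₁ ≈ 0.296

With no external torque about the axis, L is conserved: I₁ω₁ = I₂ω₂.
ω₂/ω₁ = I₁/I₂ = 9.930 / 33.50 = 0.2964.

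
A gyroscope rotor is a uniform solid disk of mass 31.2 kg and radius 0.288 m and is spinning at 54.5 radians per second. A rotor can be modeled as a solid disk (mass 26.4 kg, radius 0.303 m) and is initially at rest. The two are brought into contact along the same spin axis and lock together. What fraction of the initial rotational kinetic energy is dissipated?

No external torque acts about the common axis, so total angular momentum is conserved.
Moments of inertia: I_A = ½(31.2)(0.288)² = 1.294 kg·m²; I_B = ½(26.4)(0.303)² = 1.212 kg·m².
Taking A's sense as positive: L = (1.294)(54.5) = 70.52 kg·m²·rad/s.
Combined I = 1.294 + 1.212 = 2.506 kg·m².
ω_f = L / I = 70.52 / 2.506 = 28.14 rad/s.
KE_i = ½ΣIω² = 1922 J; KE_f = ½(2.506)(28.14)² = 992.3 J.
Fraction dissipated = (KE_i − KE_f)/KE_i = 0.4836.

fraction ≈ 0.484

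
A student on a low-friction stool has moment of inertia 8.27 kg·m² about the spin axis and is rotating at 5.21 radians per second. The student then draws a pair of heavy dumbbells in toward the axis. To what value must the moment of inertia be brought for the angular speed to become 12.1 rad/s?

Angular momentum about the spin axis is conserved since the torque about it is zero.
I₂ = I₁ω₁ / ω₂ = (8.27)(5.21) / (12.1) = 3.561 kg·m².

I₂ ≈ 3.56 kg·m²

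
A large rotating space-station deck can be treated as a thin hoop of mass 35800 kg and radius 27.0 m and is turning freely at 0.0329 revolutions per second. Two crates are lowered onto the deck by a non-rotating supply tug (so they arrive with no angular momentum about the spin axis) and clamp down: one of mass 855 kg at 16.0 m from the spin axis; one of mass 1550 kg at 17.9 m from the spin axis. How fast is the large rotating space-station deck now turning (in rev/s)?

ω_f ≈ 0.0320 rev/s

No external torque acts about the spin axis; L_before = L_after.
I_p = (35800)(27.0)² = 2.610e+07 kg·m².
Added inertia Σmr² = (855)(16.0)² + (1550)(17.9)² = 7.155e+05 kg·m²; I_f = 2.610e+07 + 7.155e+05 = 2.681e+07 kg·m².
ω_f = I_p ω_i / I_f = (2.610e+07)(0.0329) / 2.681e+07 = 0.03202 rev/s.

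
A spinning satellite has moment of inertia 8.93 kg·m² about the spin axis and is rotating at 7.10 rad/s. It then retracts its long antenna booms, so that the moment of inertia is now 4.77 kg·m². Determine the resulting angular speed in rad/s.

Angular momentum about the spin axis is conserved since the torque about it is zero.
ω₂ = I₁ω₁ / I₂ = (8.930)(7.10 rad/s) / (4.770) = 13.29 rad/s.

ω₂ ≈ 13.3 rad/s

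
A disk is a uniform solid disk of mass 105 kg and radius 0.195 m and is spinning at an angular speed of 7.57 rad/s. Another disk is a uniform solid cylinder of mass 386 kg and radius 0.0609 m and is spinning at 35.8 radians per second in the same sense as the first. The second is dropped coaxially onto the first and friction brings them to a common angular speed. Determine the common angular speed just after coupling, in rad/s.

|ω_f| ≈ 15.0 rad/s

The coupling torques are internal; angular momentum about the shared axis is conserved.
Moments of inertia: I_A = ½(105)(0.195)² = 1.996 kg·m²; I_B = ½(386)(0.0609)² = 0.7158 kg·m².
Taking A's sense as positive: L = (1.996)(7.57) + (0.7158)(35.8) = 40.74 kg·m²·rad/s.
Combined I = 1.996 + 0.7158 = 2.712 kg·m².
ω_f = L / I = 40.74 / 2.712 = 15.02 rad/s.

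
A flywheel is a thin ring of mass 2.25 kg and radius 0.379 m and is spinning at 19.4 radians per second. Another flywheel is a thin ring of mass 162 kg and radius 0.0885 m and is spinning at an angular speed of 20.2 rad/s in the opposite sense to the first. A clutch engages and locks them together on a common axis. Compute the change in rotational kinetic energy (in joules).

ΔKE ≈ -202 J

No external torque acts about the common axis, so total angular momentum is conserved.
Moments of inertia: I_A = (2.25)(0.379)² = 0.3232 kg·m²; I_B = (162)(0.0885)² = 1.269 kg·m².
Taking A's sense as positive: L = (0.3232)(19.4) − (1.269)(20.2) = -19.36 kg·m²·rad/s.
Combined I = 0.3232 + 1.269 = 1.592 kg·m².
ω_f = L / I = -19.36 / 1.592 = -12.16 rad/s.
KE_i = ½ΣIω² = 319.7 J; KE_f = ½(1.592)(12.16)² = 117.7 J.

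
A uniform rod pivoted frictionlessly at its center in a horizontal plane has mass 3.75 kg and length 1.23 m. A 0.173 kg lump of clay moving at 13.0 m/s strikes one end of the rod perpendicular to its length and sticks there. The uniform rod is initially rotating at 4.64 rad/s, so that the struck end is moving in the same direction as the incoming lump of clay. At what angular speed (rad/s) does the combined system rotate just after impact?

The axle reaction passes through the pivot and exerts no torque about it; angular momentum about the pivot is conserved through the impact.
I_p = (1/12)(3.75)(1.23)² = 0.4728 kg·m². Taking the sense of the lump of clay's angular momentum as positive, L_{lump} = m v R = (0.173)(13.0)(1.23/2) = 1.383 kg·m²/s.
L_i = +I_p ω_p + m v R = +(0.4728)(4.64) + 1.383 = 3.577 kg·m²/s.
After sticking, I_f = I_p + m R² = 0.4728 + (0.173)(1.23/2)² = 0.5382 kg·m².
ω_f = L_i / I_f = 3.577 / 0.5382 = 6.646 rad/s.

|ω_f| ≈ 6.65 rad/s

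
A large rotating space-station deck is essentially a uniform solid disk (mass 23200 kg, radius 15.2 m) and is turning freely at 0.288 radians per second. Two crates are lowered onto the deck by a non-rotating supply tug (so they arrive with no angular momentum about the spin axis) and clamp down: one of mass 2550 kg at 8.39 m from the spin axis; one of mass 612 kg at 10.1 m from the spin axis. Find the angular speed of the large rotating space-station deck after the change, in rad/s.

ω_f ≈ 0.264 rad/s

The added mass arrives with no angular momentum about the spin axis, and any external torque about the spin axis is negligible, so the system's angular momentum is conserved.
I_p = ½(23200)(15.2)² = 2.680e+06 kg·m².
Added inertia Σmr² = (2550)(8.39)² + (612)(10.1)² = 2.419e+05 kg·m²; I_f = 2.680e+06 + 2.419e+05 = 2.922e+06 kg·m².
ω_f = I_p ω_i / I_f = (2.680e+06)(0.288) / 2.922e+06 = 0.2642 rad/s.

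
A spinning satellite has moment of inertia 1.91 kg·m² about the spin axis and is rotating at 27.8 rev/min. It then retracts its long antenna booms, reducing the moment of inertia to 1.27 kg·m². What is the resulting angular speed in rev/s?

No external torque acts about the spin axis, so angular momentum is conserved.
ω₂ = I₁ω₁ / I₂ = (1.910)(27.8 rpm) / (1.270) = 41.81 rpm = 0.6968 rev/s.

ω₂ ≈ 0.697 rev/s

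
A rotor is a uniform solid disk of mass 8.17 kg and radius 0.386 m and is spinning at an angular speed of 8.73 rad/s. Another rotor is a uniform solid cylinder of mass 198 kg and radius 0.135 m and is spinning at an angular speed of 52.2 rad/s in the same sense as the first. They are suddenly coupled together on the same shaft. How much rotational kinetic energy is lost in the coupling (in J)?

No external torque acts about the common axis, so total angular momentum is conserved.
Moments of inertia: I_A = ½(8.17)(0.386)² = 0.6086 kg·m²; I_B = ½(198)(0.135)² = 1.804 kg·m².
Taking A's sense as positive: L = (0.6086)(8.73) + (1.804)(52.2) = 99.50 kg·m²·rad/s.
Combined I = 0.6086 + 1.804 = 2.413 kg·m².
ω_f = L / I = 99.50 / 2.413 = 41.23 rad/s.
KE_i = ½ΣIω² = 2481 J; KE_f = ½(2.413)(41.23)² = 2051 J.

ΔKE lost ≈ 430 J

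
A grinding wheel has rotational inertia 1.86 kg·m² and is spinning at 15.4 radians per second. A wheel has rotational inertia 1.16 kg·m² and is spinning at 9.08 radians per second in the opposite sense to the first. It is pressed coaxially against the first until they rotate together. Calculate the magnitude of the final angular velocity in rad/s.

No external torque acts about the common axis, so total angular momentum is conserved.
Taking A's sense as positive: L = (1.860)(15.4) − (1.160)(9.08) = 18.11 kg·m²·rad/s.
Combined I = 1.860 + 1.160 = 3.020 kg·m².
ω_f = L / I = 18.11 / 3.020 = 5.997 rad/s.

|ω_f| ≈ 6.00 rad/s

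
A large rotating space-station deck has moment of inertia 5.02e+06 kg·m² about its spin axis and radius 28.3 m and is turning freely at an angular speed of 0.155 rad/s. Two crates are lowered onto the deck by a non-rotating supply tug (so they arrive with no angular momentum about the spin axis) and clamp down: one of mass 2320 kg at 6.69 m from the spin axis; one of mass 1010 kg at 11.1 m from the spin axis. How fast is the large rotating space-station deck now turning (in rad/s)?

No external torque acts about the spin axis; L_before = L_after.
Added inertia Σmr² = (2320)(6.69)² + (1010)(11.1)² = 2.283e+05 kg·m²; I_f = 5.020e+06 + 2.283e+05 = 5.248e+06 kg·m².
ω_f = I_p ω_i / I_f = (5.020e+06)(0.155) / 5.248e+06 = 0.1483 rad/s.

ω_f ≈ 0.148 rad/s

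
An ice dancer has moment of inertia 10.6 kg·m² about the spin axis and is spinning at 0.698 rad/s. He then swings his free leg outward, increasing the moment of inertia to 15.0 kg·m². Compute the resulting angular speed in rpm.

With no external torque about the axis, L is conserved: I₁ω₁ = I₂ω₂.
ω₂ = I₁ω₁ / I₂ = (10.60)(0.698 rad/s) / (15.00) = 0.4933 rad/s = 4.710 rpm.

ω₂ ≈ 4.71 rpm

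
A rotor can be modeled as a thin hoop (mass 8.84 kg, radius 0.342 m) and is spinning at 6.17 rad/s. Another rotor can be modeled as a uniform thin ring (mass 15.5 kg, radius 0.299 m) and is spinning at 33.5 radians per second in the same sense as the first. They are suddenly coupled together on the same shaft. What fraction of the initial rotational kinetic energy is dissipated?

The coupling torques are internal; angular momentum about the shared axis is conserved.
Moments of inertia: I_A = (8.84)(0.342)² = 1.034 kg·m²; I_B = (15.5)(0.299)² = 1.386 kg·m².
Taking A's sense as positive: L = (1.034)(6.17) + (1.386)(33.5) = 52.80 kg·m²·rad/s.
Combined I = 1.034 + 1.386 = 2.420 kg·m².
ω_f = L / I = 52.80 / 2.420 = 21.82 rad/s.
KE_i = ½ΣIω² = 797.2 J; KE_f = ½(2.420)(21.82)² = 576.1 J.
Fraction dissipated = (KE_i − KE_f)/KE_i = 0.2774.

fraction ≈ 0.277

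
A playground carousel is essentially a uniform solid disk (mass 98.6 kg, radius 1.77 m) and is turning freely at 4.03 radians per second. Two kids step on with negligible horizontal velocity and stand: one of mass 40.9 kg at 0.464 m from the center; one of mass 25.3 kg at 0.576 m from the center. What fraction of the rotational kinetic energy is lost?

No external torque acts about the center; L_before = L_after.
I_p = ½(98.6)(1.77)² = 154.5 kg·m².
Added inertia Σmr² = (40.9)(0.464)² + (25.3)(0.576)² = 17.20 kg·m²; I_f = 154.5 + 17.20 = 171.7 kg·m².
ω_f = I_p ω_i / I_f = (154.5)(4.03) / 171.7 = 3.626 rad/s.
KE_i = ½(154.5)(4.030 rad/s)² = 1254 J; KE_f = ½(171.7)(3.626)² = 1129 J.
Fraction lost = 0.1002.

fraction ≈ 0.100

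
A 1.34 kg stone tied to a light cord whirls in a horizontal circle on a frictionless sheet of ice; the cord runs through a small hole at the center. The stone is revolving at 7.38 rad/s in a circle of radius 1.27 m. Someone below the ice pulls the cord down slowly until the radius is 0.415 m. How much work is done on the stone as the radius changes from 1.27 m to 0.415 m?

No torque about the axis ⇒ m r₁² ω₁ = m r₂² ω₂.
ω₂ = ω₁ (r₁/r₂)² = (7.38)(1.27/0.415)² = 69.11 rad/s.
W = ΔKE = ½m(v₂² − v₁²) = 492.3 J.

W ≈ 492 J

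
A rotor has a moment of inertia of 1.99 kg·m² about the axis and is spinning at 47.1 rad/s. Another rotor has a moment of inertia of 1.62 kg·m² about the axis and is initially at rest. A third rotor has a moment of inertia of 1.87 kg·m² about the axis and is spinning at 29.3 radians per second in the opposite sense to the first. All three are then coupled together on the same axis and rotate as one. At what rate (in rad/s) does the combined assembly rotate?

|ω_f| ≈ 7.11 rad/s

The coupling torques are internal; angular momentum about the shared axis is conserved.
Taking A's sense as positive: L = (1.990)(47.1) − (1.870)(29.3) = 38.94 kg·m²·rad/s.
Combined I = 1.990 + 1.620 + 1.870 = 5.480 kg·m².
ω_f = L / I = 38.94 / 5.480 = 7.105 rad/s.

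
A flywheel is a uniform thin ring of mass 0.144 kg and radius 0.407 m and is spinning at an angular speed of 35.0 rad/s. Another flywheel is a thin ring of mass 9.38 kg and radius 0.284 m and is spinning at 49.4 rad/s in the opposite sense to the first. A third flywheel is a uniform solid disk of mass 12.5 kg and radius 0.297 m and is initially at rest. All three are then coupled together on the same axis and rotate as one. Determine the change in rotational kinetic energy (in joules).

ΔKE ≈ -436 J

The coupling torques are internal; angular momentum about the shared axis is conserved.
Moments of inertia: I_A = (0.144)(0.407)² = 0.02385 kg·m²; I_B = (9.38)(0.284)² = 0.7566 kg·m²; I_C = ½(12.5)(0.297)² = 0.5513 kg·m².
Taking A's sense as positive: L = (0.02385)(35.0) − (0.7566)(49.4) = -36.54 kg·m²·rad/s.
Combined I = 0.02385 + 0.7566 + 0.5513 = 1.332 kg·m².
ω_f = L / I = -36.54 / 1.332 = -27.44 rad/s.
KE_i = ½ΣIω² = 937.7 J; KE_f = ½(1.332)(27.44)² = 501.3 J.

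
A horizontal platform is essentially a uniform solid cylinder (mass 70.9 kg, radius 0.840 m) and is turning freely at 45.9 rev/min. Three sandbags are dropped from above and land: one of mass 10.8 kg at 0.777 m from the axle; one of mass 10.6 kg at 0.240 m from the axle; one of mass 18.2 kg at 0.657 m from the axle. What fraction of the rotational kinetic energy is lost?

The added mass arrives with no angular momentum about the axle, and any external torque about the axle is negligible, so the system's angular momentum is conserved.
I_p = ½(70.9)(0.840)² = 25.01 kg·m².
Added inertia Σmr² = (10.8)(0.777)² + (10.6)(0.240)² + (18.2)(0.657)² = 14.99 kg·m²; I_f = 25.01 + 14.99 = 40.00 kg·m².
ω_f = I_p ω_i / I_f = (25.01)(45.9) / 40.00 = 28.70 rpm.
KE_i = ½(25.01)(4.807 rad/s)² = 289.0 J; KE_f = ½(40.00)(3.006)² = 180.7 J.
Fraction lost = 0.3747.

fraction ≈ 0.375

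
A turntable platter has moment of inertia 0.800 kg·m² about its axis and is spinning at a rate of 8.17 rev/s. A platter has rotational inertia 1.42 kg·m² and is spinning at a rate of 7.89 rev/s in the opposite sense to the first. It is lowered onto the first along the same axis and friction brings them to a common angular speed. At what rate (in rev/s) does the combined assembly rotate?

The coupling torques are internal; angular momentum about the shared axis is conserved.
Taking A's sense as positive: L = (0.8000)(8.17) − (1.420)(7.89) = -4.668 kg·m²·rev/s.
Combined I = 0.8000 + 1.420 = 2.220 kg·m².
ω_f = L / I = -4.668 / 2.220 = -2.103 rev/s.

|ω_f| ≈ 2.10 rev/s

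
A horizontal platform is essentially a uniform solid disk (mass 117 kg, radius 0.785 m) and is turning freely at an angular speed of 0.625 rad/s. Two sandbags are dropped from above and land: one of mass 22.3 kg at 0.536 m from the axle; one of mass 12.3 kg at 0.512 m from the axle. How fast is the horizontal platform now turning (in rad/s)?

ω_f ≈ 0.493 rad/s

No external torque acts about the axle; L_before = L_after.
I_p = ½(117)(0.785)² = 36.05 kg·m².
Added inertia Σmr² = (22.3)(0.536)² + (12.3)(0.512)² = 9.631 kg·m²; I_f = 36.05 + 9.631 = 45.68 kg·m².
ω_f = I_p ω_i / I_f = (36.05)(0.625) / 45.68 = 0.4932 rad/s.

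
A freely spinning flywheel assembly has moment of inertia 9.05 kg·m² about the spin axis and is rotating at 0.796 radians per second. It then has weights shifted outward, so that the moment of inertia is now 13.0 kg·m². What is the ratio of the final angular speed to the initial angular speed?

Angular momentum about the spin axis is conserved since the torque about it is zero.
ω₂/ω₁ = I₁/I₂ = 9.050 / 13.00 = 0.6962.

ω₂/ω₁ ≈ 0.696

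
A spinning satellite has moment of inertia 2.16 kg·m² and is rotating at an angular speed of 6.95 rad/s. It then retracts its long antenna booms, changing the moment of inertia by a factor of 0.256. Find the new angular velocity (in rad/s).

With no external torque about the axis, L is conserved: I₁ω₁ = I₂ω₂.
I₂ = 0.256 × 2.16 = 0.5530 kg·m².
ω₂ = I₁ω₁ / I₂ = (2.160)(6.95 rad/s) / (0.5530) = 27.15 rad/s.

ω₂ ≈ 27.1 rad/s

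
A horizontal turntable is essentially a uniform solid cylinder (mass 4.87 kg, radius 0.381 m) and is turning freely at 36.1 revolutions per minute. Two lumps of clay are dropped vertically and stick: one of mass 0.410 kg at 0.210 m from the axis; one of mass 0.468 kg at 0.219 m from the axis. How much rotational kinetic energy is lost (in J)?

energy lost ≈ 0.260 J

The added mass arrives with no angular momentum about the axis, and any external torque about the axis is negligible, so the system's angular momentum is conserved.
I_p = ½(4.87)(0.381)² = 0.3535 kg·m².
Added inertia Σmr² = (0.410)(0.210)² + (0.468)(0.219)² = 0.04053 kg·m²; I_f = 0.3535 + 0.04053 = 0.3940 kg·m².
ω_f = I_p ω_i / I_f = (0.3535)(36.1) / 0.3940 = 32.39 rpm.
KE_i = ½(0.3535)(3.780 rad/s)² = 2.526 J; KE_f = ½(0.3940)(3.392)² = 2.266 J.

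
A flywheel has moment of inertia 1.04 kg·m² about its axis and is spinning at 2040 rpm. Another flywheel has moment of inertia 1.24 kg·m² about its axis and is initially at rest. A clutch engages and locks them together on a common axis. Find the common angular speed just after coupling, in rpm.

|ω_f| ≈ 931 rpm

The coupling torques are internal; angular momentum about the shared axis is conserved.
Taking A's sense as positive: L = (1.040)(2040) = 2122 kg·m²·rpm.
Combined I = 1.040 + 1.240 = 2.280 kg·m².
ω_f = L / I = 2122 / 2.280 = 930.5 rpm.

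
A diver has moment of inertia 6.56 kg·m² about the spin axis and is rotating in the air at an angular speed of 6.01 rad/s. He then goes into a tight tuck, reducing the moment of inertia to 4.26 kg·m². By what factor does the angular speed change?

No external torque acts about the spin axis, so angular momentum is conserved.
ω₂/ω₁ = I₁/I₂ = 6.560 / 4.260 = 1.540.

ω₂/ω₁ ≈ 1.54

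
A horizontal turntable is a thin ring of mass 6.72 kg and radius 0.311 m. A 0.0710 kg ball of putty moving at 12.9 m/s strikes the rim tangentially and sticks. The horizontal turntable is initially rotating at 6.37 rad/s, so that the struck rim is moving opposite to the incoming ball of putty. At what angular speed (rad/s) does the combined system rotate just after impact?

The axle reaction passes through the axle and exerts no torque about it; angular momentum about the axle is conserved through the impact.
I_p = (6.72)(0.311)² = 0.6500 kg·m². Taking the sense of the ball of putty's angular momentum as positive, L_{ball} = m v R = (0.0710)(12.9)(0.311) = 0.2848 kg·m²/s.
L_i = −I_p ω_p + m v R = −(0.6500)(6.37) + 0.2848 = -3.855 kg·m²/s.
After sticking, I_f = I_p + m R² = 0.6500 + (0.0710)(0.311)² = 0.6568 kg·m².
ω_f = L_i / I_f = -3.855 / 0.6568 = -5.870 rad/s.

|ω_f| ≈ 5.87 rad/s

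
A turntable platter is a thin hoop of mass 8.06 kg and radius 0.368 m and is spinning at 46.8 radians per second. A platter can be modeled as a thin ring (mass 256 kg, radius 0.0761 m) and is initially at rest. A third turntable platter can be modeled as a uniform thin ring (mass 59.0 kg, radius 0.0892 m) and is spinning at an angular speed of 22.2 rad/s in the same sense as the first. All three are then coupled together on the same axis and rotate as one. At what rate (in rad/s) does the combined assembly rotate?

|ω_f| ≈ 20.2 rad/s

No external torque acts about the common axis, so total angular momentum is conserved.
Moments of inertia: I_A = (8.06)(0.368)² = 1.092 kg·m²; I_B = (256)(0.0761)² = 1.483 kg·m²; I_C = (59.0)(0.0892)² = 0.4694 kg·m².
Taking A's sense as positive: L = (1.092)(46.8) + (0.4694)(22.2) = 61.50 kg·m²·rad/s.
Combined I = 1.092 + 1.483 + 0.4694 = 3.044 kg·m².
ω_f = L / I = 61.50 / 3.044 = 20.21 rad/s.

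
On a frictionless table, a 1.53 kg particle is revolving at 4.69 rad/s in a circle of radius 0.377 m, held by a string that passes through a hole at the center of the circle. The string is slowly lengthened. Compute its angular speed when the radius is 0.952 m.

No torque about the axis ⇒ m r₁² ω₁ = m r₂² ω₂.
ω₂ = ω₁ (r₁/r₂)² = (4.69)(0.377/0.952)² = 0.7355 rad/s.

ω₂ ≈ 0.735 rad/s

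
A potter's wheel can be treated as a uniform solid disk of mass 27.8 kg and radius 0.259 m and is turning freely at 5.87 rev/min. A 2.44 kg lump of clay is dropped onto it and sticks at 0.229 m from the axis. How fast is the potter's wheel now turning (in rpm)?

No external torque acts about the axis; L_before = L_after.
I_p = ½(27.8)(0.259)² = 0.9324 kg·m².
Added inertia Σmr² = (2.44)(0.229)² = 0.1280 kg·m²; I_f = 0.9324 + 0.1280 = 1.060 kg·m².
ω_f = I_p ω_i / I_f = (0.9324)(5.87) / 1.060 = 5.162 rpm.

ω_f ≈ 5.16 rpm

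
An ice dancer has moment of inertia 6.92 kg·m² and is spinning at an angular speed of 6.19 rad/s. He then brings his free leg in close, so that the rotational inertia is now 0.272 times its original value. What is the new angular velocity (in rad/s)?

Angular momentum about the spin axis is conserved since the torque about it is zero.
I₂ = 0.272 × 6.92 = 1.882 kg·m².
ω₂ = I₁ω₁ / I₂ = (6.920)(6.19 rad/s) / (1.882) = 22.76 rad/s.

ω₂ ≈ 22.8 rad/s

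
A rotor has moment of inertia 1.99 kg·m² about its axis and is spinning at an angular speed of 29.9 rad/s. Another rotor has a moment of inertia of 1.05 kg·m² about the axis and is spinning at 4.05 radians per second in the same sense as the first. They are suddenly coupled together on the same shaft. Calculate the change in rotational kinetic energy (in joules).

The coupling torques are internal; angular momentum about the shared axis is conserved.
Taking A's sense as positive: L = (1.990)(29.9) + (1.050)(4.05) = 63.75 kg·m²·rad/s.
Combined I = 1.990 + 1.050 = 3.040 kg·m².
ω_f = L / I = 63.75 / 3.040 = 20.97 rad/s.
KE_i = ½ΣIω² = 898.2 J; KE_f = ½(3.040)(20.97)² = 668.5 J.

ΔKE ≈ -230 J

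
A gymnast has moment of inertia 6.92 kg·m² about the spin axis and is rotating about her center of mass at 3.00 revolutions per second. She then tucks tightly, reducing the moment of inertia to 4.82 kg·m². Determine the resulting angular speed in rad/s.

ω₂ ≈ 27.1 rad/s

Angular momentum about the spin axis is conserved since the torque about it is zero.
ω₂ = I₁ω₁ / I₂ = (6.920)(3.00 rev/s) / (4.820) = 4.307 rev/s = 27.06 rad/s.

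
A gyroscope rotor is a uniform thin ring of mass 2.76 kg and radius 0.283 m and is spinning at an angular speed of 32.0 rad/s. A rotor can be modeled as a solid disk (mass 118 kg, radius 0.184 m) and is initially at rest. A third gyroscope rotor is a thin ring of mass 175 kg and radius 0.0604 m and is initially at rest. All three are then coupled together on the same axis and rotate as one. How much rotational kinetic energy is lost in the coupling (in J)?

ΔKE lost ≈ 104 J

The coupling torques are internal; angular momentum about the shared axis is conserved.
Moments of inertia: I_A = (2.76)(0.283)² = 0.2210 kg·m²; I_B = ½(118)(0.184)² = 1.998 kg·m²; I_C = (175)(0.0604)² = 0.6384 kg·m².
Taking A's sense as positive: L = (0.2210)(32.0) = 7.073 kg·m²·rad/s.
Combined I = 0.2210 + 1.998 + 0.6384 = 2.857 kg·m².
ω_f = L / I = 7.073 / 2.857 = 2.476 rad/s.
KE_i = ½ΣIω² = 113.2 J; KE_f = ½(2.857)(2.476)² = 8.756 J.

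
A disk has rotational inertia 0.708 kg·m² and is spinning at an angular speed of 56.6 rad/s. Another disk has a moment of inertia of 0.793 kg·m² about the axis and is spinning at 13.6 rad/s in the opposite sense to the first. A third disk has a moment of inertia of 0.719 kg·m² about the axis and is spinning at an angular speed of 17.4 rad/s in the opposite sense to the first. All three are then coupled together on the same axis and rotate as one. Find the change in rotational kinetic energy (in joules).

The coupling torques are internal; angular momentum about the shared axis is conserved.
Taking A's sense as positive: L = (0.7080)(56.6) − (0.7930)(13.6) − (0.7190)(17.4) = 16.78 kg·m²·rad/s.
Combined I = 0.7080 + 0.7930 + 0.7190 = 2.220 kg·m².
ω_f = L / I = 16.78 / 2.220 = 7.557 rad/s.
KE_i = ½ΣIω² = 1316 J; KE_f = ½(2.220)(7.557)² = 63.40 J.

ΔKE ≈ -1250 J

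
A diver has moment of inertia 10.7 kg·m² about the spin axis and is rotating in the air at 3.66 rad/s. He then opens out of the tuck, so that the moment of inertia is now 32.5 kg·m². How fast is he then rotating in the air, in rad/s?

Angular momentum about the spin axis is conserved since the torque about it is zero.
ω₂ = I₁ω₁ / I₂ = (10.70)(3.66 rad/s) / (32.50) = 1.205 rad/s.

ω₂ ≈ 1.20 rad/s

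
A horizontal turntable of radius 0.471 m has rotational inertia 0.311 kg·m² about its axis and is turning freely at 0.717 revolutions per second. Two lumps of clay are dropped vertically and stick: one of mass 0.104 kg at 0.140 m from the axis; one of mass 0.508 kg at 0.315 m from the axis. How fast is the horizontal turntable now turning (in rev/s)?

ω_f ≈ 0.614 rev/s

The added mass arrives with no angular momentum about the axis, and any external torque about the axis is negligible, so the system's angular momentum is conserved.
Added inertia Σmr² = (0.104)(0.140)² + (0.508)(0.315)² = 0.05244 kg·m²; I_f = 0.3110 + 0.05244 = 0.3634 kg·m².
ω_f = I_p ω_i / I_f = (0.3110)(0.717) / 0.3634 = 0.6135 rev/s.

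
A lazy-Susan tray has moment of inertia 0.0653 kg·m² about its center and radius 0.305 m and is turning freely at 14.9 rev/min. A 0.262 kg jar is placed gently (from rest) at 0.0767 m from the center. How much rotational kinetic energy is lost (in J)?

energy lost ≈ 0.00183 J

No external torque acts about the center; L_before = L_after.
Added inertia Σmr² = (0.262)(0.0767)² = 0.001541 kg·m²; I_f = 0.06530 + 0.001541 = 0.06684 kg·m².
ω_f = I_p ω_i / I_f = (0.06530)(14.9) / 0.06684 = 14.56 rpm.
KE_i = ½(0.06530)(1.560 rad/s)² = 0.07949 J; KE_f = ½(0.06684)(1.524)² = 0.07766 J.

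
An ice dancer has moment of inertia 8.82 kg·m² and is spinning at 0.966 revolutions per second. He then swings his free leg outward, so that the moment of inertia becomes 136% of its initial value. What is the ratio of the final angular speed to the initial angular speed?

ω₂/ω₁ ≈ 0.735

No external torque acts about the spin axis, so angular momentum is conserved.
I₂ = 1.36 × 8.82 = 12.00 kg·m².
ω₂/ω₁ = I₁/I₂ = 8.820 / 12.00 = 0.7353.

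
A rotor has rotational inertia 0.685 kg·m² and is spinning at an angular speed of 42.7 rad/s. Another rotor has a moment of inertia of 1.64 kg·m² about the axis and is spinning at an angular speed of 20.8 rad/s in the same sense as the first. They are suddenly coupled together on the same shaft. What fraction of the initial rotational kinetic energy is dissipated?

No external torque acts about the common axis, so total angular momentum is conserved.
Taking A's sense as positive: L = (0.6850)(42.7) + (1.640)(20.8) = 63.36 kg·m²·rad/s.
Combined I = 0.6850 + 1.640 = 2.325 kg·m².
ω_f = L / I = 63.36 / 2.325 = 27.25 rad/s.
KE_i = ½ΣIω² = 979.2 J; KE_f = ½(2.325)(27.25)² = 863.4 J.
Fraction dissipated = (KE_i − KE_f)/KE_i = 0.1183.

fraction ≈ 0.118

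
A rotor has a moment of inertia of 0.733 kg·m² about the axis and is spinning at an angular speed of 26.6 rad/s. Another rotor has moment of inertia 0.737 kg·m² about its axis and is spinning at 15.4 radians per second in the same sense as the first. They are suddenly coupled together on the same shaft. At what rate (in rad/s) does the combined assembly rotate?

No external torque acts about the common axis, so total angular momentum is conserved.
Taking A's sense as positive: L = (0.7330)(26.6) + (0.7370)(15.4) = 30.85 kg·m²·rad/s.
Combined I = 0.7330 + 0.7370 = 1.470 kg·m².
ω_f = L / I = 30.85 / 1.470 = 20.98 rad/s.

|ω_f| ≈ 21.0 rad/s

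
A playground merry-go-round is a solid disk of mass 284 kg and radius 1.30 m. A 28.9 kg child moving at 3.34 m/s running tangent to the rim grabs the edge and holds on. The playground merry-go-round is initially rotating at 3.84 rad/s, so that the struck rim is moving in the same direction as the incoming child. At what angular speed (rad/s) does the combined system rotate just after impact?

|ω_f| ≈ 3.63 rad/s

About the axle the impulsive forces during the collision are internal, so angular momentum about that axis is conserved.
I_p = ½(284)(1.30)² = 240.0 kg·m². Taking the sense of the child's angular momentum as positive, L_{child} = m v R = (28.9)(3.34)(1.30) = 125.5 kg·m²/s.
L_i = +I_p ω_p + m v R = +(240.0)(3.84) + 125.5 = 1047 kg·m²/s.
After sticking, I_f = I_p + m R² = 240.0 + (28.9)(1.30)² = 288.8 kg·m².
ω_f = L_i / I_f = 1047 / 288.8 = 3.625 rad/s.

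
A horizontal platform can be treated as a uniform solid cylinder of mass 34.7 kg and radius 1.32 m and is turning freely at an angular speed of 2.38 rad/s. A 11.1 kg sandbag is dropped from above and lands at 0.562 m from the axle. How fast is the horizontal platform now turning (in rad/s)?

The added mass arrives with no angular momentum about the axle, and any external torque about the axle is negligible, so the system's angular momentum is conserved.
I_p = ½(34.7)(1.32)² = 30.23 kg·m².
Added inertia Σmr² = (11.1)(0.562)² = 3.506 kg·m²; I_f = 30.23 + 3.506 = 33.74 kg·m².
ω_f = I_p ω_i / I_f = (30.23)(2.38) / 33.74 = 2.133 rad/s.

ω_f ≈ 2.13 rad/s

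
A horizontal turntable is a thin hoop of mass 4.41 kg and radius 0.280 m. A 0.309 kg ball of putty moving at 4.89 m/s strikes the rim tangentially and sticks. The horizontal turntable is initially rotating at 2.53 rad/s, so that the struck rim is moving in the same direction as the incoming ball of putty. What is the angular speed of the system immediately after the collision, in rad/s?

About the axle the impulsive forces during the collision are internal, so angular momentum about that axis is conserved.
I_p = (4.41)(0.280)² = 0.3457 kg·m². Taking the sense of the ball of putty's angular momentum as positive, L_{ball} = m v R = (0.309)(4.89)(0.280) = 0.4231 kg·m²/s.
L_i = +I_p ω_p + m v R = +(0.3457)(2.53) + 0.4231 = 1.298 kg·m²/s.
After sticking, I_f = I_p + m R² = 0.3457 + (0.309)(0.280)² = 0.3700 kg·m².
ω_f = L_i / I_f = 1.298 / 0.3700 = 3.508 rad/s.

|ω_f| ≈ 3.51 rad/s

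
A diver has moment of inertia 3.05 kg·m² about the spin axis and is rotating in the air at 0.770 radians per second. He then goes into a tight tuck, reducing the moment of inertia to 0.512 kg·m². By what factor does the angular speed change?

ω₂/ω₁ ≈ 5.96

With no external torque about the axis, L is conserved: I₁ω₁ = I₂ω₂.
ω₂/ω₁ = I₁/I₂ = 3.050 / 0.5120 = 5.957.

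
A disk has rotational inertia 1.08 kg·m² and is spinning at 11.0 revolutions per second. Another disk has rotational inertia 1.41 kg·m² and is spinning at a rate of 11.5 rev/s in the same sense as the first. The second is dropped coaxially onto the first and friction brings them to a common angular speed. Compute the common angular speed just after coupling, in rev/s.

|ω_f| ≈ 11.3 rev/s

No external torque acts about the common axis, so total angular momentum is conserved.
Taking A's sense as positive: L = (1.080)(11.0) + (1.410)(11.5) = 28.09 kg·m²·rev/s.
Combined I = 1.080 + 1.410 = 2.490 kg·m².
ω_f = L / I = 28.09 / 2.490 = 11.28 rev/s.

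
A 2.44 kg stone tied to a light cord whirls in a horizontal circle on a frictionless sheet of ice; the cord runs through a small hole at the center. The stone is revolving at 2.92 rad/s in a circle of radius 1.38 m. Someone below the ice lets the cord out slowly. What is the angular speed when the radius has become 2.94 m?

ω₂ ≈ 0.643 rad/s

The constraining force is radial, so m r² ω about the center is conserved.
ω₂ = ω₁ (r₁/r₂)² = (2.92)(1.38/2.94)² = 0.6433 rad/s.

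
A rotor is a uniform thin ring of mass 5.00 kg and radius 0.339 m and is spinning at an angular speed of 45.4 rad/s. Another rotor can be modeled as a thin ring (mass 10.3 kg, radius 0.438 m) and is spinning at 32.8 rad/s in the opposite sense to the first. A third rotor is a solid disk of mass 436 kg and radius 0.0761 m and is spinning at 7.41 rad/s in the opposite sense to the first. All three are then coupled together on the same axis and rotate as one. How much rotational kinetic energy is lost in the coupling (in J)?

ΔKE lost ≈ 1390 J

No external torque acts about the common axis, so total angular momentum is conserved.
Moments of inertia: I_A = (5.00)(0.339)² = 0.5746 kg·m²; I_B = (10.3)(0.438)² = 1.976 kg·m²; I_C = ½(436)(0.0761)² = 1.262 kg·m².
Taking A's sense as positive: L = (0.5746)(45.4) − (1.976)(32.8) − (1.262)(7.41) = -48.08 kg·m²·rad/s.
Combined I = 0.5746 + 1.976 + 1.262 = 3.813 kg·m².
ω_f = L / I = -48.08 / 3.813 = -12.61 rad/s.
KE_i = ½ΣIω² = 1690 J; KE_f = ½(3.813)(12.61)² = 303.1 J.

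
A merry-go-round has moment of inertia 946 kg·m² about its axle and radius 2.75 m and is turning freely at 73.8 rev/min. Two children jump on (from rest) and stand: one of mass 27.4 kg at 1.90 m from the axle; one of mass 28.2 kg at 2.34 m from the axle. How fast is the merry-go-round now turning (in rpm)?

No external torque acts about the axle; L_before = L_after.
Added inertia Σmr² = (27.4)(1.90)² + (28.2)(2.34)² = 253.3 kg·m²; I_f = 946.0 + 253.3 = 1199 kg·m².
ω_f = I_p ω_i / I_f = (946.0)(73.8) / 1199 = 58.21 rpm.

ω_f ≈ 58.2 rpm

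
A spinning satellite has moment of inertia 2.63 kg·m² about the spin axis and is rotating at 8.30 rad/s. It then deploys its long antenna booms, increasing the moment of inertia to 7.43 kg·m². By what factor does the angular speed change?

With no external torque about the axis, L is conserved: I₁ω₁ = I₂ω₂.
ω₂/ω₁ = I₁/I₂ = 2.630 / 7.430 = 0.3540.

ω₂/ω₁ ≈ 0.354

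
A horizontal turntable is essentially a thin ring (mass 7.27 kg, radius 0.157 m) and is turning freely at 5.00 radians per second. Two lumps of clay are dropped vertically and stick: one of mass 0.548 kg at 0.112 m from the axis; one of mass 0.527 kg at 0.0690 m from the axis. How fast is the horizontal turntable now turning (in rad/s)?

ω_f ≈ 4.75 rad/s

No external torque acts about the axis; L_before = L_after.
I_p = (7.27)(0.157)² = 0.1792 kg·m².
Added inertia Σmr² = (0.548)(0.112)² + (0.527)(0.0690)² = 0.009383 kg·m²; I_f = 0.1792 + 0.009383 = 0.1886 kg·m².
ω_f = I_p ω_i / I_f = (0.1792)(5.00) / 0.1886 = 4.751 rad/s.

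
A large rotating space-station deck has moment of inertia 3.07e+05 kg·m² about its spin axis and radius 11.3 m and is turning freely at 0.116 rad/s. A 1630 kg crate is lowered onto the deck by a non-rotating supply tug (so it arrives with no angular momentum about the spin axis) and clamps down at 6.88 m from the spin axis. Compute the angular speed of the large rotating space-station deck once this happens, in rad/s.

The added mass arrives with no angular momentum about the spin axis, and any external torque about the spin axis is negligible, so the system's angular momentum is conserved.
Added inertia Σmr² = (1630)(6.88)² = 77160 kg·m²; I_f = 3.070e+05 + 77160 = 3.842e+05 kg·m².
ω_f = I_p ω_i / I_f = (3.070e+05)(0.116) / 3.842e+05 = 0.09270 rad/s.

ω_f ≈ 0.0927 rad/s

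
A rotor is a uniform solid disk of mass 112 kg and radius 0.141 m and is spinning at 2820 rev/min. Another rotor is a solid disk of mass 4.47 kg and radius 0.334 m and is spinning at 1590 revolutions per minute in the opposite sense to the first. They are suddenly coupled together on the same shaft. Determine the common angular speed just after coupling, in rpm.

The coupling torques are internal; angular momentum about the shared axis is conserved.
Moments of inertia: I_A = ½(112)(0.141)² = 1.113 kg·m²; I_B = ½(4.47)(0.334)² = 0.2493 kg·m².
Taking A's sense as positive: L = (1.113)(2820) − (0.2493)(1590) = 2743 kg·m²·rpm.
Combined I = 1.113 + 0.2493 = 1.363 kg·m².
ω_f = L / I = 2743 / 1.363 = 2013 rpm.

|ω_f| ≈ 2010 rpm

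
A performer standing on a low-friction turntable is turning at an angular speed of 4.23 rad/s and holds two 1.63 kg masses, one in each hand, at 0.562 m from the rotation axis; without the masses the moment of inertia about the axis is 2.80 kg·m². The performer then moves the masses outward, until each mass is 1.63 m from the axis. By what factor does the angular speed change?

No external torque acts about the spin axis, so angular momentum is conserved.
I₁ = 2.80 + 2(1.63)(0.562)² = 3.830 kg·m²; I₂ = 2.80 + 2(1.63)(1.63)² = 11.46 kg·m².
ω₂/ω₁ = I₁/I₂ = 3.830 / 11.46 = 0.3341.

ω₂/ω₁ ≈ 0.334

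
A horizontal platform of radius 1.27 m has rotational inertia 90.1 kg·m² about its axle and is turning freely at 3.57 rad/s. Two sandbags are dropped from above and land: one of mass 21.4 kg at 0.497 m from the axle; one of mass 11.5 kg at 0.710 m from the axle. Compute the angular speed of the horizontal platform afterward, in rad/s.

ω_f ≈ 3.18 rad/s

No external torque acts about the axle; L_before = L_after.
Added inertia Σmr² = (21.4)(0.497)² + (11.5)(0.710)² = 11.08 kg·m²; I_f = 90.10 + 11.08 = 101.2 kg·m².
ω_f = I_p ω_i / I_f = (90.10)(3.57) / 101.2 = 3.179 rad/s.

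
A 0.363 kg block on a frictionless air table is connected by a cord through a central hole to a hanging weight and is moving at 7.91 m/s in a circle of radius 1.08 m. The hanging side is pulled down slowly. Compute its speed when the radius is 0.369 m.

v₂ ≈ 23.2 m/s

Central (radial) force ⇒ zero torque about the center ⇒ m v r is constant.
v₂ = v₁ r₁ / r₂ = (7.91)(1.08) / (0.369) = 23.15 m/s.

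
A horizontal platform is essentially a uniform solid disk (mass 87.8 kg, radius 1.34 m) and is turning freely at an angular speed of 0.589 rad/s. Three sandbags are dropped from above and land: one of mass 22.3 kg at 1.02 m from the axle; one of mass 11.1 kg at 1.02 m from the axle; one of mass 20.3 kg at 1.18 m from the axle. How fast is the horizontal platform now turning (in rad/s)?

ω_f ≈ 0.327 rad/s

The added mass arrives with no angular momentum about the axle, and any external torque about the axle is negligible, so the system's angular momentum is conserved.
I_p = ½(87.8)(1.34)² = 78.83 kg·m².
Added inertia Σmr² = (22.3)(1.02)² + (11.1)(1.02)² + (20.3)(1.18)² = 63.02 kg·m²; I_f = 78.83 + 63.02 = 141.8 kg·m².
ω_f = I_p ω_i / I_f = (78.83)(0.589) / 141.8 = 0.3273 rad/s.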